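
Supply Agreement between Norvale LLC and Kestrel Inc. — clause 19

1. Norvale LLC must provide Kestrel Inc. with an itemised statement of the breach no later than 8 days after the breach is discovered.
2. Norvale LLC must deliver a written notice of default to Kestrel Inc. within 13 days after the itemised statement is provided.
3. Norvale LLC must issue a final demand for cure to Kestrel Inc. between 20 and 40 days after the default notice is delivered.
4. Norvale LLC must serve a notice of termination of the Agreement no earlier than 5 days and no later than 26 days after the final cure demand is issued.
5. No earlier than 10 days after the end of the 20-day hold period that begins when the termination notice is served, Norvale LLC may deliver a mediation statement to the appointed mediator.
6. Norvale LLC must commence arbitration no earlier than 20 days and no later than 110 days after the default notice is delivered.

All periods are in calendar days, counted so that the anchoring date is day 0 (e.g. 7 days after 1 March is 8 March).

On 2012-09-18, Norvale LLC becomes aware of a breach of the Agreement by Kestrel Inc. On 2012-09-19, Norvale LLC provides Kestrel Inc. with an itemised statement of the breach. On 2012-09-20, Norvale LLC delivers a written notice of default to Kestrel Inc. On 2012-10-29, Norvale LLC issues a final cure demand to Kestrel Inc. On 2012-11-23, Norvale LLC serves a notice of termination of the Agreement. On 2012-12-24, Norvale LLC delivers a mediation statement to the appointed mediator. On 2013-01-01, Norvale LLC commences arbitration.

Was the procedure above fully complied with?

(1) due by 2012-09-18 + 8 days = 2012-09-26; done 2012-09-19 — timely.
(2) due by 2012-09-19 + 13 days = 2012-10-02; done 2012-09-20 — timely.
(3) the permitted window runs from 2012-09-20 + 20 = 2012-10-10 to 2012-09-20 + 40 = 2012-10-30; 2012-10-29 falls inside that range.
(4) the permitted window runs from 2012-10-29 + 5 = 2012-11-03 to 2012-10-29 + 26 = 2012-11-24; done 2012-11-23, which is between those dates.
(5) permitted from 2012-12-13 + 10 days = 2012-12-23 onward; done 2012-12-24 — permitted.
(6) the permitted window runs from 2012-09-20 + 20 = 2012-10-10 to 2012-09-20 + 110 = 2013-01-08; done 2013-01-01 — within the window.

Yes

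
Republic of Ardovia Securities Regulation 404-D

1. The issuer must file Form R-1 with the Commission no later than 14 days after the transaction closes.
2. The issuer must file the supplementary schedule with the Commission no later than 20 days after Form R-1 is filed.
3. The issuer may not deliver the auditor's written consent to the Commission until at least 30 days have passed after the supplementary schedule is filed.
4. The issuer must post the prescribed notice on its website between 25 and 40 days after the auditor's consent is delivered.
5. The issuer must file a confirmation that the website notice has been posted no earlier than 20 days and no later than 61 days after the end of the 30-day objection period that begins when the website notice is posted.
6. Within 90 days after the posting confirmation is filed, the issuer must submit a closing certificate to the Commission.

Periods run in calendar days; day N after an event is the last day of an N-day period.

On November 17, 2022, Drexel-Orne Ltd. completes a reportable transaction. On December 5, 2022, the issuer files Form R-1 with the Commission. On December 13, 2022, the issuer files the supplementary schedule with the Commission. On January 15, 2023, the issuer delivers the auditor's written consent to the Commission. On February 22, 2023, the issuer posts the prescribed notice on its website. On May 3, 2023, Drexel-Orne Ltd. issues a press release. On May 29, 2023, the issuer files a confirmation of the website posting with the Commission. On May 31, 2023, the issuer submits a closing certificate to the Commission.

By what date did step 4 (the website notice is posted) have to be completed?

February 24, 2023

Step 4 runs from January 15, 2023, when the auditor's consent is delivered. The window is 25–40 days after January 15, 2023; it closes on February 24, 2023.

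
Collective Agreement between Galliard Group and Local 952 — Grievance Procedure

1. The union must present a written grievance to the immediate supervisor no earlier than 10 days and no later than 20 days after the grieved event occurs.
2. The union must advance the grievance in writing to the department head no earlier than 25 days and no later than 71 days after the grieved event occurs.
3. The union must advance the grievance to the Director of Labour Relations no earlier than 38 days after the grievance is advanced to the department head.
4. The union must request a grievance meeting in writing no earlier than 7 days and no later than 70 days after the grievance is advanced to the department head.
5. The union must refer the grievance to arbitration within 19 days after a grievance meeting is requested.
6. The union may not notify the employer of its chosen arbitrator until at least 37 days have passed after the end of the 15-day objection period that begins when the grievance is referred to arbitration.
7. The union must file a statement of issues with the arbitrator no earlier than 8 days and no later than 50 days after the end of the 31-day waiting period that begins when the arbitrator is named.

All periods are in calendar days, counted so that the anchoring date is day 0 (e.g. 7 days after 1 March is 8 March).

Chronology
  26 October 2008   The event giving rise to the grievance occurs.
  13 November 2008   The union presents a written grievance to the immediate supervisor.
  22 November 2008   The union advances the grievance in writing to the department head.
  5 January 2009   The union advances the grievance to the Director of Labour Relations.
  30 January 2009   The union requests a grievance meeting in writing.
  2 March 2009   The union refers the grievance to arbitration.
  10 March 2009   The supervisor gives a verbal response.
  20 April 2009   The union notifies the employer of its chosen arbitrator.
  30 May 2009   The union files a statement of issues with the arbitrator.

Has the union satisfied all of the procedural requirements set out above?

Step 1 — 10 and 20 days from 26 October 2008 (when the grieved event occurs) are 5 November 2008 and 15 November 2008 respectively; 13 November 2008 falls inside that range.
Step 2 — 25 and 71 days from 26 October 2008 (when the grieved event occurs) are 20 November 2008 and 5 January 2009 respectively; 22 November 2008 falls inside that range.
Step 3 — must wait 38 days from 22 November 2008 (when the grievance is advanced to the department head), so not before 30 December 2008; done 5 January 2009 — permitted.
Step 4 — 7 and 70 days from 22 November 2008 (when the grievance is advanced to the department head) are 29 November 2008 and 31 January 2009 respectively; done 30 January 2009, which is between those dates.
Step 5 — counting 19 days from 30 January 2009 (when a grievance meeting is requested) gives a deadline of 18 February 2009; done 2 March 2009 — 12 days late.
Later steps need not be reached.

No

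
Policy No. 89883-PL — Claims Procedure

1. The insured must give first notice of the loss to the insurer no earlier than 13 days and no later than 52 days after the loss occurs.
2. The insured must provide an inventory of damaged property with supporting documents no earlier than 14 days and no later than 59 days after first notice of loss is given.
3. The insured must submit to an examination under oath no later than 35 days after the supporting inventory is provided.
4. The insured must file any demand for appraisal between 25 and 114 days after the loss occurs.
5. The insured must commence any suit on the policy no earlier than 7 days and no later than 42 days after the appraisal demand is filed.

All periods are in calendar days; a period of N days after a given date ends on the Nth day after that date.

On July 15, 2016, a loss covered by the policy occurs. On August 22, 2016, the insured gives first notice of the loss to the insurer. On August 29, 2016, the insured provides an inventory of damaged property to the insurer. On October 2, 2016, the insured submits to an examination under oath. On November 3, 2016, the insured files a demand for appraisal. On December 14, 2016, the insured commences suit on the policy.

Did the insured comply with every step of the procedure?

No

Step 1: the window is 13–52 days after July 15, 2016 (when the loss occurs), so July 28, 2016 through September 5, 2016; August 22, 2016 falls inside that range.
Step 2: the window is 14–59 days after August 22, 2016 (when first notice of loss is given), so September 5, 2016 through October 20, 2016; August 29, 2016 is 7 days too early.
The procedure was therefore not followed at step 2.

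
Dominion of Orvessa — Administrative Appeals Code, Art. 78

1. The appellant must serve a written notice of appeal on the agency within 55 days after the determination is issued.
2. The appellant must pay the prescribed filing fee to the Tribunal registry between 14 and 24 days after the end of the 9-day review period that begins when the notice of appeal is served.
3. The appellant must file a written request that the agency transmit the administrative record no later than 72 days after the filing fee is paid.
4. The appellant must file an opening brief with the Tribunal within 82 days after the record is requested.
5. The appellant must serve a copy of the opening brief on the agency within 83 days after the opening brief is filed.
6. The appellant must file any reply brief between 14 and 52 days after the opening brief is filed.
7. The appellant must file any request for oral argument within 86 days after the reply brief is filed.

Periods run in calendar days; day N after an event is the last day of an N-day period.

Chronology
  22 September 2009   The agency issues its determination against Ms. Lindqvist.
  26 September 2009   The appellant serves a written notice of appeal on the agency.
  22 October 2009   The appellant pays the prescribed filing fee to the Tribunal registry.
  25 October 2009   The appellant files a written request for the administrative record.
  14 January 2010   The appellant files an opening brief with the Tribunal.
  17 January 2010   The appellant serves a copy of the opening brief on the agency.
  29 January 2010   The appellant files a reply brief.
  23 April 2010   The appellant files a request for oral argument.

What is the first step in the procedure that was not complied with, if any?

None — every step was satisfied

(1) due by 22 September 2009 + 55 days = 16 November 2009; done 26 September 2009 — timely.
(2) the permitted window runs from 5 October 2009 + 14 = 19 October 2009 to 5 October 2009 + 24 = 29 October 2009; done 22 October 2009, which is between those dates.
(3) due by 22 October 2009 + 72 days = 2 January 2010; done 25 October 2009 — timely.
(4) due by 25 October 2009 + 82 days = 15 January 2010; 14 January 2010 is within that limit.
(5) due by 14 January 2010 + 83 days = 7 April 2010; 17 January 2010 is within that limit.
(6) the permitted window runs from 14 January 2010 + 14 = 28 January 2010 to 14 January 2010 + 52 = 7 March 2010; 29 January 2010 falls inside that range.
(7) due by 29 January 2010 + 86 days = 25 April 2010; 23 April 2010 is within that limit.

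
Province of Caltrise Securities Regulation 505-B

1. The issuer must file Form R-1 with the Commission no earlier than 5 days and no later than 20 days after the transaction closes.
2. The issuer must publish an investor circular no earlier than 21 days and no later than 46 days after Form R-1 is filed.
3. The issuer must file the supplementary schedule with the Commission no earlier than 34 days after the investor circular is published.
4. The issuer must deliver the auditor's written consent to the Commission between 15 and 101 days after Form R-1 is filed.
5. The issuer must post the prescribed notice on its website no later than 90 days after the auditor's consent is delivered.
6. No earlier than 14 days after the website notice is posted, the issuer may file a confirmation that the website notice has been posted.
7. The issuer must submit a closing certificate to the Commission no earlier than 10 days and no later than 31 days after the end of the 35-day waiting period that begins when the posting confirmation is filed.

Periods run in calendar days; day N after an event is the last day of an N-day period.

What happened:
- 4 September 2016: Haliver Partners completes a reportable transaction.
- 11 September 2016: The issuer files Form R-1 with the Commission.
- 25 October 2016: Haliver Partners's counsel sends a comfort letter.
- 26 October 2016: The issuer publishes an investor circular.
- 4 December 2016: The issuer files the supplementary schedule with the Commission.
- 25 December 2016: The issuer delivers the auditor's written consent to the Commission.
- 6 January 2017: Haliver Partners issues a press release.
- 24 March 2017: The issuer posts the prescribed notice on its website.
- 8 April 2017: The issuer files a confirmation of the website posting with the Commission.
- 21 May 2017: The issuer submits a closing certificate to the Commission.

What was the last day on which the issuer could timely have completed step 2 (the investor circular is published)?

Step 2 runs from 11 September 2016, when Form R-1 is filed. The window is 21–46 days after 11 September 2016; it closes on 27 October 2016.

27 October 2016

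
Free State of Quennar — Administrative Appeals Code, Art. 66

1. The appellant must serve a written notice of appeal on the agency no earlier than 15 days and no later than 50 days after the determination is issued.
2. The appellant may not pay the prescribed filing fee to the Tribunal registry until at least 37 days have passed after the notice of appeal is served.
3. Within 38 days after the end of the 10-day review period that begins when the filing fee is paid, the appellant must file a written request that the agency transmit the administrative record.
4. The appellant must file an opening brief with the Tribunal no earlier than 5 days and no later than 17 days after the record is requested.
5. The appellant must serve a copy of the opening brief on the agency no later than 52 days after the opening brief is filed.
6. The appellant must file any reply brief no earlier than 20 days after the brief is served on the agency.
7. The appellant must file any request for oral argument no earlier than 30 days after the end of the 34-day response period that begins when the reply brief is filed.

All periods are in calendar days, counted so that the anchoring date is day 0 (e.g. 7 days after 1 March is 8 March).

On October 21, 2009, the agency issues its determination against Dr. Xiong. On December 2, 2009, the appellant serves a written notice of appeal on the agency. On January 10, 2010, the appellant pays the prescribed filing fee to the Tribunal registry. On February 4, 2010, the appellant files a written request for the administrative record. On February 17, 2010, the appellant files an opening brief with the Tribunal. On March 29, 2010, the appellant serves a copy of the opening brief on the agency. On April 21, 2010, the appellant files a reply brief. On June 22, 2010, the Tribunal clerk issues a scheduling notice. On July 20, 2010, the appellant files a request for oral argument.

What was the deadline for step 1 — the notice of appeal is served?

December 10, 2009

Step 1 runs from October 21, 2009, when the determination is issued. The window is 15–50 days after October 21, 2009; it closes on December 10, 2009.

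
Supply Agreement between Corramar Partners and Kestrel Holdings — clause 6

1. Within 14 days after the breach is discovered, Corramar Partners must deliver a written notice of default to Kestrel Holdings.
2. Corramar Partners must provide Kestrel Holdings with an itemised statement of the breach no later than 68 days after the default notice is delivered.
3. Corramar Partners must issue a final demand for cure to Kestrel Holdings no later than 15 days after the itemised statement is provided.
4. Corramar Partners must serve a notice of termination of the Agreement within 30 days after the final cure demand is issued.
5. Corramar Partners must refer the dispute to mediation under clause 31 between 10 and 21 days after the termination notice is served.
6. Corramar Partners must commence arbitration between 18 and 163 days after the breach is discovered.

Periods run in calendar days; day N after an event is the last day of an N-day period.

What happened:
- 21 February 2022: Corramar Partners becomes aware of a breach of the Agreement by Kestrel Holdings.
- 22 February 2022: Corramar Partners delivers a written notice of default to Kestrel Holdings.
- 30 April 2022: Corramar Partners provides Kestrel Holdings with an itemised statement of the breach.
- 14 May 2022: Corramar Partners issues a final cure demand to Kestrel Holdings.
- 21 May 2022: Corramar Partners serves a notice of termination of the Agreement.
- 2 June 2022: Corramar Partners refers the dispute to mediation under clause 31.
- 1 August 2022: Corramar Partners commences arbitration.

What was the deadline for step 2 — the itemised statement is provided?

1 May 2022

Step 2 runs from 22 February 2022, when the default notice is delivered. 68 days after 22 February 2022 is 1 May 2022.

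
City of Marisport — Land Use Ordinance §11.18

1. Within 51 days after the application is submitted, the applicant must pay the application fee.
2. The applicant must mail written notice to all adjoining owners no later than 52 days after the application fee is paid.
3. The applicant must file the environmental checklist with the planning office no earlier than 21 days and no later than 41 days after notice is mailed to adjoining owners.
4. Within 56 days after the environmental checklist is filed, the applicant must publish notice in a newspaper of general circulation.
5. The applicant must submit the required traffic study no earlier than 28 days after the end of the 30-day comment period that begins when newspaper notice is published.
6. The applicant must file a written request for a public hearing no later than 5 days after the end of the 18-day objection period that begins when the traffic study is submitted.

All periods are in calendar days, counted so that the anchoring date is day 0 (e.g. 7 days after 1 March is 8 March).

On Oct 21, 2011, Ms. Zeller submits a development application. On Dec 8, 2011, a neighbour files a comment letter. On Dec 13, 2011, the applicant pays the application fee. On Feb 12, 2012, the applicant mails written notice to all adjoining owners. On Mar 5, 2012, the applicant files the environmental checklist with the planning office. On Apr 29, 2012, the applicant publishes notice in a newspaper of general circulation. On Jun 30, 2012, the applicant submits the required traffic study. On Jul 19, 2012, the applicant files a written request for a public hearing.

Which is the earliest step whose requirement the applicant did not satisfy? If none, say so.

Step 1

(1) due by Oct 21, 2011 + 51 days = Dec 11, 2011; not done until Dec 13, 2011, 2 days after the deadline.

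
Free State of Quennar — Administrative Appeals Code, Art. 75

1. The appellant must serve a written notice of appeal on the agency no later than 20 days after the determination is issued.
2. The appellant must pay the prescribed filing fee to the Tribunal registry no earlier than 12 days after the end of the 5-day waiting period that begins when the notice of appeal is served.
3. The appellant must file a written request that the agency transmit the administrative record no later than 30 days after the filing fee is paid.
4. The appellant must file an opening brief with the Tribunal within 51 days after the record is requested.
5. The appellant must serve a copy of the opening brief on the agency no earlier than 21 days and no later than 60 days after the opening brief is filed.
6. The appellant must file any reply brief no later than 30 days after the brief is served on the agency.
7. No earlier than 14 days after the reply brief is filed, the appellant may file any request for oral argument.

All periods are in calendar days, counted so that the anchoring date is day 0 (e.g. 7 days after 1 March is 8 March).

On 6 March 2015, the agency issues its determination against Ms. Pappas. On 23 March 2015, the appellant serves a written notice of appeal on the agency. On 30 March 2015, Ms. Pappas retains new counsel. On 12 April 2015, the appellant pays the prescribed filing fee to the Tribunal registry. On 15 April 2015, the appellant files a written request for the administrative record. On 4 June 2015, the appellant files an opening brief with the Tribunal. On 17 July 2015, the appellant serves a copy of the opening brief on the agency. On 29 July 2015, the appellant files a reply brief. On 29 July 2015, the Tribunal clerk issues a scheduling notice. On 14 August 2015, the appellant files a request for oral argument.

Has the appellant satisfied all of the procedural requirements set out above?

Step 1 — counting 20 days from 6 March 2015 (when the determination is issued) gives a deadline of 26 March 2015; completed 23 March 2015, before the deadline.
Step 2 — must wait 12 days from 28 March 2015 (end of the 5-day waiting period, which began when the notice of appeal is served on 23 March 2015), so not before 9 April 2015; done 12 April 2015, after the minimum wait.
Step 3 — counting 30 days from 12 April 2015 (when the filing fee is paid) gives a deadline of 12 May 2015; 15 April 2015 is within that limit.
Step 4 — counting 51 days from 15 April 2015 (when the record is requested) gives a deadline of 5 June 2015; done 4 June 2015 — timely.
Step 5 — 21 and 60 days from 4 June 2015 (when the opening brief is filed) are 25 June 2015 and 3 August 2015 respectively; 17 July 2015 falls inside that range.
Step 6 — counting 30 days from 17 July 2015 (when the brief is served on the agency) gives a deadline of 16 August 2015; done 29 July 2015 — timely.
Step 7 — must wait 14 days from 29 July 2015 (when the reply brief is filed), so not before 12 August 2015; done 14 August 2015, after the minimum wait.

Yes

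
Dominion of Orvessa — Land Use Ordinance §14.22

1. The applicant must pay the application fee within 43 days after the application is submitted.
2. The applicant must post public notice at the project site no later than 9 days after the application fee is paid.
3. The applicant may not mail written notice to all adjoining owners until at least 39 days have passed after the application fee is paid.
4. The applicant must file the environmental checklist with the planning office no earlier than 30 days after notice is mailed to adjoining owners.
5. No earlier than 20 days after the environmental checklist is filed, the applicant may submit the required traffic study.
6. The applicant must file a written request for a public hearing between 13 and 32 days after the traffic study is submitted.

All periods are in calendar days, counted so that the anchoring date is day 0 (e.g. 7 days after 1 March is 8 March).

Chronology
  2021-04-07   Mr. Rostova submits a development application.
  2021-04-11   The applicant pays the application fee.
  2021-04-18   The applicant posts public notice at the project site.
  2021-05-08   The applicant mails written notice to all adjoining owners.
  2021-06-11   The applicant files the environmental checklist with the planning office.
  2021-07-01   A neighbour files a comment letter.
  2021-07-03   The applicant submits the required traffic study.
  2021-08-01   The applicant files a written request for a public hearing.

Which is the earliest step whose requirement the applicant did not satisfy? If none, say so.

Step 1: 43 days after 2021-04-07 (when the application is submitted) is 2021-05-20; done 2021-04-11 — timely.
Step 2: 9 days after 2021-04-11 (when the application fee is paid) is 2021-04-20; done 2021-04-18 — timely.
Step 3: the earliest permitted date is 39 days after 2021-04-11 (when the application fee is paid), i.e. 2021-05-20; done 2021-05-08 — 12 days too early.

Step 3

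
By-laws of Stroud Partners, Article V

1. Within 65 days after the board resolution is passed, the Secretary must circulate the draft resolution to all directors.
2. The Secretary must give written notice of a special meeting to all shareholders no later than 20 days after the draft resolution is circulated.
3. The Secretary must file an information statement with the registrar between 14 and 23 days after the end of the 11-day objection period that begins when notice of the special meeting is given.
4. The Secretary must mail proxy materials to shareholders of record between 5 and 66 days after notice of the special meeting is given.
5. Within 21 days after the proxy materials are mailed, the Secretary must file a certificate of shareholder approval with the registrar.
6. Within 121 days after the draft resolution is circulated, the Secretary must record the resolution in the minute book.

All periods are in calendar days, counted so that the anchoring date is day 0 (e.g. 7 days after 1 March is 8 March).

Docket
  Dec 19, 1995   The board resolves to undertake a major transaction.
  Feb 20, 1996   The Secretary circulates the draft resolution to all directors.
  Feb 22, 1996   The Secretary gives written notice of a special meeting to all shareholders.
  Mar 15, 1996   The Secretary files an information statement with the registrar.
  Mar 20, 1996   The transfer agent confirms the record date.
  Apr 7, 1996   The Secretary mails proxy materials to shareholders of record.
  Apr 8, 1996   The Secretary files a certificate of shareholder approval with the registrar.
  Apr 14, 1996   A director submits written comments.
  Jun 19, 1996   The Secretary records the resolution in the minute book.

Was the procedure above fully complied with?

Step 1: 65 days after Dec 19, 1995 (when the board resolution is passed) is Feb 22, 1996; done Feb 20, 1996 — timely.
Step 2: 20 days after Feb 20, 1996 (when the draft resolution is circulated) is Mar 11, 1996; completed Feb 22, 1996, before the deadline.
Step 3: the window is 14–23 days after Mar 4, 1996 (end of the 11-day objection period, which began when notice of the special meeting is given on Feb 22, 1996), so Mar 18, 1996 through Mar 27, 1996; done Mar 15, 1996 — 3 days before the window opened.

No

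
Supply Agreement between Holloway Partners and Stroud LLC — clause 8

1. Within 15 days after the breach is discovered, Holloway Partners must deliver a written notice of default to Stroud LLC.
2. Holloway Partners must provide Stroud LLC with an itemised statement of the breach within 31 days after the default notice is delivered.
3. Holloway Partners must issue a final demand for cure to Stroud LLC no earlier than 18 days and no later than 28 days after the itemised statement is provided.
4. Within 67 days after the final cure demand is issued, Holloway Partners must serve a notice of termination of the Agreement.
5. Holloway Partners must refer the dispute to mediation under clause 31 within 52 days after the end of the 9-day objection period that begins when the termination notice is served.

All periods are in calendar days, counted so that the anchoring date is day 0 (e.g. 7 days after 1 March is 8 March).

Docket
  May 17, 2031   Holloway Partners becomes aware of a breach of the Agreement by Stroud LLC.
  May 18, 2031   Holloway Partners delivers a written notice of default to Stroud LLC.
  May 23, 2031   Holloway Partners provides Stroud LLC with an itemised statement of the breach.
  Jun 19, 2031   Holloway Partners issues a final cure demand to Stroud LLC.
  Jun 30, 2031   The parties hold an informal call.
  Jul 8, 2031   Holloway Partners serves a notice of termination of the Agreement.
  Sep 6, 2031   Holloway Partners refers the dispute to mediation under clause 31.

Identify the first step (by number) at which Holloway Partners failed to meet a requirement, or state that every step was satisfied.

Step 1: 15 days after May 17, 2031 (when the breach is discovered) is Jun 1, 2031; done May 18, 2031 — timely.
Step 2: 31 days after May 18, 2031 (when the default notice is delivered) is Jun 18, 2031; done May 23, 2031 — timely.
Step 3: the window is 18–28 days after May 23, 2031 (when the itemised statement is provided), so Jun 10, 2031 through Jun 20, 2031; done Jun 19, 2031, which is between those dates.
Step 4: 67 days after Jun 19, 2031 (when the final cure demand is issued) is Aug 25, 2031; done Jul 8, 2031 — timely.
Step 5: 52 days after Jul 17, 2031 (end of the 9-day objection period, which began when the termination notice is served on Jul 8, 2031) is Sep 7, 2031; completed Sep 6, 2031, before the deadline.

None — every step was satisfied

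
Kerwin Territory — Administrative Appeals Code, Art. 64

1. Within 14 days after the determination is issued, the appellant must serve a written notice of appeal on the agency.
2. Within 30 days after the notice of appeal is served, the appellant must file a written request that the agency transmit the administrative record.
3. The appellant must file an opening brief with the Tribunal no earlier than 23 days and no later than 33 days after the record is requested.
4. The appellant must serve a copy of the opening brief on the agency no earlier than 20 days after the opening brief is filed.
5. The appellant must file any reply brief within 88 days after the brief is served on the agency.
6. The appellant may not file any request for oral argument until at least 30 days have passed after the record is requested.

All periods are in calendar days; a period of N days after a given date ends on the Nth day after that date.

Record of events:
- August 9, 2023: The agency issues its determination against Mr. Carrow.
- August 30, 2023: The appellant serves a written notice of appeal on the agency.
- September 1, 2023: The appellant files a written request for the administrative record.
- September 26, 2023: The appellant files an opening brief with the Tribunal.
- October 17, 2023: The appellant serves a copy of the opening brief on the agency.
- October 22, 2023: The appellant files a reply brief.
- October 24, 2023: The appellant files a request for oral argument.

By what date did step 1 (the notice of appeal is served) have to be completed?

Step 1 runs from August 9, 2023, when the determination is issued. 14 days after August 9, 2023 is August 23, 2023.

August 23, 2023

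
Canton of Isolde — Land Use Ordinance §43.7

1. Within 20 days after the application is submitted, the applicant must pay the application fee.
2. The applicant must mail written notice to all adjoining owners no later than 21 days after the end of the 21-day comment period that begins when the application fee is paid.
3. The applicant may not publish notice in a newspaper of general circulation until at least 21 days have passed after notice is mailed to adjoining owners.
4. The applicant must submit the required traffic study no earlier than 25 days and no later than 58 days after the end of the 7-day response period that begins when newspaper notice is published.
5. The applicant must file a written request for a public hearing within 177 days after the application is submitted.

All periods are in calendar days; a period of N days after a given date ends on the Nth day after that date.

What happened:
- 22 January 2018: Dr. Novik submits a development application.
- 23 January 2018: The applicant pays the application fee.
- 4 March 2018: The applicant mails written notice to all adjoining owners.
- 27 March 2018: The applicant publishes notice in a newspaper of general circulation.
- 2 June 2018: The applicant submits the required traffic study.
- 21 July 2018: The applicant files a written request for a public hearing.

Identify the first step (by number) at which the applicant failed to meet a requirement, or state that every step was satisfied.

Step 4

Step 1 — counting 20 days from 22 January 2018 (when the application is submitted) gives a deadline of 11 February 2018; completed 23 January 2018, before the deadline.
Step 2 — counting 21 days from 13 February 2018 (end of the 21-day comment period, which began when the application fee is paid on 23 January 2018) gives a deadline of 6 March 2018; 4 March 2018 is within that limit.
Step 3 — must wait 21 days from 4 March 2018 (when notice is mailed to adjoining owners), so not before 25 March 2018; 27 March 2018 is on or after that date.
Step 4 — 25 and 58 days from 3 April 2018 (end of the 7-day response period, which began when newspaper notice is published on 27 March 2018) are 28 April 2018 and 31 May 2018 respectively; done 2 June 2018 — 2 days after the window closed.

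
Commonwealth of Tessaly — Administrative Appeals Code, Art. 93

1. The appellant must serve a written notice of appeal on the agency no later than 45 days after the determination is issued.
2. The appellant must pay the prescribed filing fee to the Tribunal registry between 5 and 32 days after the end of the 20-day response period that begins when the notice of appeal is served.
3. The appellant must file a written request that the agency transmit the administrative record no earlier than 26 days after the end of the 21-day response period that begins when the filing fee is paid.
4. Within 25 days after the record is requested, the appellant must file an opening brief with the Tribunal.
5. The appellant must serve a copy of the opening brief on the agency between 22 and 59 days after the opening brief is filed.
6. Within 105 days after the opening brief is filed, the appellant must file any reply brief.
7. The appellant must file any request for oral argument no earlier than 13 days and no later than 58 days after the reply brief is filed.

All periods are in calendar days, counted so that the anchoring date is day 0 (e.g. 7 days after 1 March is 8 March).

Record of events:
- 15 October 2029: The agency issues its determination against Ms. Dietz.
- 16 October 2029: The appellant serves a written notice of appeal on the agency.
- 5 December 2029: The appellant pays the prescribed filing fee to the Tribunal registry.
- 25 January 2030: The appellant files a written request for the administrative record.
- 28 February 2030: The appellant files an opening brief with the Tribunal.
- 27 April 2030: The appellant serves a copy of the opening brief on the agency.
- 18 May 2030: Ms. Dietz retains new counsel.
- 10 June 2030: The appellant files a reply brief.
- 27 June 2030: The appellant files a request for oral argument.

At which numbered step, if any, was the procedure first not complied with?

Step 4

Step 1: 45 days after 15 October 2029 (when the determination is issued) is 29 November 2029; 16 October 2029 is within that limit.
Step 2: the window is 5–32 days after 5 November 2029 (end of the 20-day response period, which began when the notice of appeal is served on 16 October 2029), so 10 November 2029 through 7 December 2029; done 5 December 2029 — within the window.
Step 3: the earliest permitted date is 26 days after 26 December 2029 (end of the 21-day response period, which began when the filing fee is paid on 5 December 2029), i.e. 21 January 2030; done 25 January 2030 — permitted.
Step 4: 25 days after 25 January 2030 (when the record is requested) is 19 February 2030; done 28 February 2030 — 9 days late.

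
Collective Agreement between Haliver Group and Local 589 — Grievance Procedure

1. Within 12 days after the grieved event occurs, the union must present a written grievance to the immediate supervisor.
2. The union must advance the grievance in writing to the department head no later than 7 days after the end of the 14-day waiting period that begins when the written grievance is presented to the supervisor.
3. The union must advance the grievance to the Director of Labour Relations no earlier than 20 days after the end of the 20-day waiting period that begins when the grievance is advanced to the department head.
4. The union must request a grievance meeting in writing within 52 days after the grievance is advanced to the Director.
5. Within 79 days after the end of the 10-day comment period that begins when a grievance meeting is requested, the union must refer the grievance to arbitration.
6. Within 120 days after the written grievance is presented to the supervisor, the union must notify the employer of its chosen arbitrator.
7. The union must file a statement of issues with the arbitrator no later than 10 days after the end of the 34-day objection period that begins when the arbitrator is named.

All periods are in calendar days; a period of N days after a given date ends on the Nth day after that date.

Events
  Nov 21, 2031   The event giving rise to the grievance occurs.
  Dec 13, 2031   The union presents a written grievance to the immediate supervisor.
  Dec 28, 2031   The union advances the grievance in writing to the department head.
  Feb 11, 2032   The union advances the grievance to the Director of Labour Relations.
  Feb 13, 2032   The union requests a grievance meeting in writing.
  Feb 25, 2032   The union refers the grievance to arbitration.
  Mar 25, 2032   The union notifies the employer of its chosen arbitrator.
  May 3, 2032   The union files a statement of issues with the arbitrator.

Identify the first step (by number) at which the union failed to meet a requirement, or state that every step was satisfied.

Step 1: 12 days after Nov 21, 2031 (when the grieved event occurs) is Dec 3, 2031; done Dec 13, 2031 — 10 days late.
Later steps need not be reached.

Step 1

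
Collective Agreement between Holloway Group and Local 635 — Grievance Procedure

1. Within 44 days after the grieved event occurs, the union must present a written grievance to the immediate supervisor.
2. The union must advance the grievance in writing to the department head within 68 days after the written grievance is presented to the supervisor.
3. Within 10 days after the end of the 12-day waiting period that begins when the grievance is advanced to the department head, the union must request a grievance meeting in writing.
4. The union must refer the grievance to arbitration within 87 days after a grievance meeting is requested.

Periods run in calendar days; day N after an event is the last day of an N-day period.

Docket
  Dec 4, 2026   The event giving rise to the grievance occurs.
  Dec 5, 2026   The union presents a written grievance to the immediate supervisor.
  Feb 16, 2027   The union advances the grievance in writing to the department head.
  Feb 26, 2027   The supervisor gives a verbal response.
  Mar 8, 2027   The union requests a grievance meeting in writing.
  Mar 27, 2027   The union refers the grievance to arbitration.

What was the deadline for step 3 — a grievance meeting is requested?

Mar 10, 2027

The grievance is advanced to the department head on Feb 16, 2027; the 12-day waiting period therefore ends Feb 28, 2027, and step 3 runs from that date. 10 days after Feb 28, 2027 is Mar 10, 2027.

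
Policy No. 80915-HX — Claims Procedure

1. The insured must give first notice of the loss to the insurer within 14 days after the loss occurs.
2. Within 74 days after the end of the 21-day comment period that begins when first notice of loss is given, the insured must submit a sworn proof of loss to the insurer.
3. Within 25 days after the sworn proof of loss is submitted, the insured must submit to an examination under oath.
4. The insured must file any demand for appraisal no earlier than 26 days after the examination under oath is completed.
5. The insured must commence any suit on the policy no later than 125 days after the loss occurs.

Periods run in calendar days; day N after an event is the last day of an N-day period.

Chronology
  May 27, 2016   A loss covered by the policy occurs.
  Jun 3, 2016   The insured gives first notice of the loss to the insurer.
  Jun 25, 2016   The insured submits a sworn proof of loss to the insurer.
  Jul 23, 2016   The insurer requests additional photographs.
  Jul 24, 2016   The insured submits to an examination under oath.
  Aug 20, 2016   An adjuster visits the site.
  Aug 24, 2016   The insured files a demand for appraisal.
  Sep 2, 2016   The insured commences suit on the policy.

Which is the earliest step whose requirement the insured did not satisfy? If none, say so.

Step 3

Step 1: 14 days after May 27, 2016 (when the loss occurs) is Jun 10, 2016; completed Jun 3, 2016, before the deadline.
Step 2: 74 days after Jun 24, 2016 (end of the 21-day comment period, which began when first notice of loss is given on Jun 3, 2016) is Sep 6, 2016; completed Jun 25, 2016, before the deadline.
Step 3: 25 days after Jun 25, 2016 (when the sworn proof of loss is submitted) is Jul 20, 2016; not done until Jul 24, 2016, 4 days after the deadline.
That is the first point of non-compliance.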